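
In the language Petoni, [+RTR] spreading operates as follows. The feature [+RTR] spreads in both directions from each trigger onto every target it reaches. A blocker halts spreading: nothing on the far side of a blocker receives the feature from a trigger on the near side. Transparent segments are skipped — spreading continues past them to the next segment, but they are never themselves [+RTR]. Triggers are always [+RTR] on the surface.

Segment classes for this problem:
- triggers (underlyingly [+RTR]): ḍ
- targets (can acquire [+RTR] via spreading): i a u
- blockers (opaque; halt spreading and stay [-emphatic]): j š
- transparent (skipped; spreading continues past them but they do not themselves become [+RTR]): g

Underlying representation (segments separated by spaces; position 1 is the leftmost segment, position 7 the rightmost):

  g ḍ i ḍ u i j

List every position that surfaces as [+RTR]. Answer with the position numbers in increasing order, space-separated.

2 3 4 5 6

From /ḍ/ at 2 rightward: 3 /i/ → [+RTR]; 4 /ḍ/ is itself a trigger — this domain ends here.
From /ḍ/ at 2 leftward: 1 /g/ transparent; word edge.
From /ḍ/ at 4 rightward: 5 /u/ → [+RTR]; 6 /i/ → [+RTR]; 7 /j/ blocks.
From /ḍ/ at 4 leftward: 3 /i/ → [+RTR]; 2 /ḍ/ is itself a trigger — this domain ends here.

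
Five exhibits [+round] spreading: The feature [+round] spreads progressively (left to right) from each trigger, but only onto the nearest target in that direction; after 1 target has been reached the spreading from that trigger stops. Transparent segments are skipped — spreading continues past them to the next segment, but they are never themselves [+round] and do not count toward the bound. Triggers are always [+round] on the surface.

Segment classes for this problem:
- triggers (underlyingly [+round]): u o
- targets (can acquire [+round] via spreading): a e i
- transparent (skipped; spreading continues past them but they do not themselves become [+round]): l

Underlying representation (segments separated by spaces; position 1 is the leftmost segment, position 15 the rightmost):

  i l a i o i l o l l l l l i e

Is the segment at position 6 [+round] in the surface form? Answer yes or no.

yes

From /o/ at 5 rightward: 6 /i/ → [+round]; bound reached.
From /o/ at 8 rightward: 9 /l/ transparent; 10 /l/ transparent; 11 /l/ transparent; 12 /l/ transparent; 13 /l/ transparent; 14 /i/ → [+round]; bound reached.
Targets with no active source: positions 1 3 4 15 stay [-round].
[+round] positions on the surface: 5 6 8 14.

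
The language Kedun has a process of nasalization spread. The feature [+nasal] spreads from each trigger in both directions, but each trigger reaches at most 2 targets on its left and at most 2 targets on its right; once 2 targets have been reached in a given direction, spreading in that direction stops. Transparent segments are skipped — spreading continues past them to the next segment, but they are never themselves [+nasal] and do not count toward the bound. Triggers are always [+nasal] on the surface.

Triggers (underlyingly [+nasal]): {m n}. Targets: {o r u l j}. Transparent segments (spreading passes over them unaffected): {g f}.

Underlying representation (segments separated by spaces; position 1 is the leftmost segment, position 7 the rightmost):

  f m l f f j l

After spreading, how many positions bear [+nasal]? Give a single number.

From /m/ at 2 rightward: 3 /l/ → [+nasal]; 4 /f/ transparent; 5 /f/ transparent; 6 /j/ → [+nasal]; bound reached.
From /m/ at 2 leftward: 1 /f/ transparent; word edge.
Target with no active source: position 7 stays [-nasal].
[+nasal] positions on the surface: 2 3 6.

3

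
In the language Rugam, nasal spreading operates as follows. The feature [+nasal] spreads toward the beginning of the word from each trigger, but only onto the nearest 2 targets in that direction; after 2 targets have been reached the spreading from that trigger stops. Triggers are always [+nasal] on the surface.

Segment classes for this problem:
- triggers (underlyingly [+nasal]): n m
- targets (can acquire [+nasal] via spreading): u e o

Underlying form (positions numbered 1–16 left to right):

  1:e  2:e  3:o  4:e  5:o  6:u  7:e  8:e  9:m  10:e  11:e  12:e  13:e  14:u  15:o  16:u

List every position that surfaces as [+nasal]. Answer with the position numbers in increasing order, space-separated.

From /m/ at 9 leftward: 8 /e/ → [+nasal]; 7 /e/ → [+nasal]; bound reached.
Targets with no active source: positions 1 2 3 4 5 6 10 11 12 13 14 15 16 stay [-nasal].

7 8 9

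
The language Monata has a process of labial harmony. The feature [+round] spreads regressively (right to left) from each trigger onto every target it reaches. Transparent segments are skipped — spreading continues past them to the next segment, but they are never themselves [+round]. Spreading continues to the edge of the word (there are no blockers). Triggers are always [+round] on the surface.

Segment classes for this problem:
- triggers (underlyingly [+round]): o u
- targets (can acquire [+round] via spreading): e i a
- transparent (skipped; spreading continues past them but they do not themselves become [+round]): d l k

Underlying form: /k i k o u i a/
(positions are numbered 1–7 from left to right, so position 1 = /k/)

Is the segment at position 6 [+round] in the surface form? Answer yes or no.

From /o/ at 4 leftward: 3 /k/ transparent; 2 /i/ → [+round]; 1 /k/ transparent; word edge.
From /u/ at 5 leftward: 4 /o/ is itself a trigger — this domain ends here.
Targets with no active source: positions 6 7 stay [-round].
[+round] positions on the surface: 2 4 5.

no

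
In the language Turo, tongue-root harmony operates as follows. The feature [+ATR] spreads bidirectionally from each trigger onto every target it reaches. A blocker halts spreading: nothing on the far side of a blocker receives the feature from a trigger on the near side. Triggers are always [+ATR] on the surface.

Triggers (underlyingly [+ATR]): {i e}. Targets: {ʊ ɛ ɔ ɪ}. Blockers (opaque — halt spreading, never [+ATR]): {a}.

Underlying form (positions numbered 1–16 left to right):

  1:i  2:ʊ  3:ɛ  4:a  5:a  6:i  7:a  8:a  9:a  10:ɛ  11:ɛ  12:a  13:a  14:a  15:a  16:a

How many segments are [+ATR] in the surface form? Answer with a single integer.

4

From /i/ at 1 rightward: 2 /ʊ/ → [+ATR]; 3 /ɛ/ → [+ATR]; 4 /a/ blocks.
From /i/ at 1 leftward: word edge.
From /i/ at 6 rightward: 7 /a/ blocks.
From /i/ at 6 leftward: 5 /a/ blocks.
Targets with no active source: positions 10 11 stay [-ATR].
[+ATR] positions on the surface: 1 2 3 6.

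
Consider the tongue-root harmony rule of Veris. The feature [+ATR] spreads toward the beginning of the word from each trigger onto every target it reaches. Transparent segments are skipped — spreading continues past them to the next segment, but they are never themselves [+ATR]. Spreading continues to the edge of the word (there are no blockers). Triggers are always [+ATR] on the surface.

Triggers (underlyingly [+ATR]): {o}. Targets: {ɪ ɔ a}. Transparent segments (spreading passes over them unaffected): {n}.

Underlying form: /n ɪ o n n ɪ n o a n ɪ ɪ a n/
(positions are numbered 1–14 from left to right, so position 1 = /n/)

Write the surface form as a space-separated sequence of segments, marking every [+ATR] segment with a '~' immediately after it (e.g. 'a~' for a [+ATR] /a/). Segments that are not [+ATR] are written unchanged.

From /o/ at 3 leftward: 2 /ɪ/ → [+ATR]; 1 /n/ transparent; word edge.
From /o/ at 8 leftward: 7 /n/ transparent; 6 /ɪ/ → [+ATR]; 5 /n/ transparent; 4 /n/ transparent; 3 /o/ is itself a trigger — this domain ends here.
Targets with no active source: positions 9 11 12 13 stay [-ATR].
[+ATR] positions on the surface: 2 3 6 8.

n ɪ~ o~ n n ɪ~ n o~ a n ɪ ɪ a n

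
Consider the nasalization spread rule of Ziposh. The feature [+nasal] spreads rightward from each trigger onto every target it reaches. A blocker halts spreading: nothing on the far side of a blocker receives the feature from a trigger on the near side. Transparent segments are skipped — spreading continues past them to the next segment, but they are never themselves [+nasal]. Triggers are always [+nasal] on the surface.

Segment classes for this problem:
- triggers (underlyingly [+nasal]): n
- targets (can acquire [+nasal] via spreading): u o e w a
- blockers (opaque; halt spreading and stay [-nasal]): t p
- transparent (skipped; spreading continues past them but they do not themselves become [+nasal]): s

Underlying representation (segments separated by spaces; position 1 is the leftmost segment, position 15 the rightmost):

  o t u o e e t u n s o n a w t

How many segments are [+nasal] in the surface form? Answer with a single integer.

From /n/ at 9 rightward: 10 /s/ transparent; 11 /o/ → [+nasal]; 12 /n/ is itself a trigger — this domain ends here.
From /n/ at 12 rightward: 13 /a/ → [+nasal]; 14 /w/ → [+nasal]; 15 /t/ blocks.
Targets with no active source: positions 1 3 4 5 6 8 stay [-nasal].
[+nasal] positions on the surface: 9 11 12 13 14.

5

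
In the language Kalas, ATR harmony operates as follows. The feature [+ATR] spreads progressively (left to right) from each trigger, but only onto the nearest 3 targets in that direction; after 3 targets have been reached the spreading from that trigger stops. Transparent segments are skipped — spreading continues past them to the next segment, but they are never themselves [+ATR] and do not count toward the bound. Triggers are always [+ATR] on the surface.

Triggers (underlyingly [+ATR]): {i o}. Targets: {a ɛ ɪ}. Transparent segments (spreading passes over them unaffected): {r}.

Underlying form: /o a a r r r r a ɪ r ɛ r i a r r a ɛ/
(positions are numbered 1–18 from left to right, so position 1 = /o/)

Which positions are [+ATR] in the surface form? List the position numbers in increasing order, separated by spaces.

1 2 3 8 13 14 17 18

From /o/ at 1 rightward: 2 /a/ → [+ATR]; 3 /a/ → [+ATR]; 4 /r/ transparent; 5 /r/ transparent; 6 /r/ transparent; 7 /r/ transparent; 8 /a/ → [+ATR]; bound reached.
From /i/ at 13 rightward: 14 /a/ → [+ATR]; 15 /r/ transparent; 16 /r/ transparent; 17 /a/ → [+ATR]; 18 /ɛ/ → [+ATR]; bound reached.
Targets with no active source: positions 9 11 stay [-ATR].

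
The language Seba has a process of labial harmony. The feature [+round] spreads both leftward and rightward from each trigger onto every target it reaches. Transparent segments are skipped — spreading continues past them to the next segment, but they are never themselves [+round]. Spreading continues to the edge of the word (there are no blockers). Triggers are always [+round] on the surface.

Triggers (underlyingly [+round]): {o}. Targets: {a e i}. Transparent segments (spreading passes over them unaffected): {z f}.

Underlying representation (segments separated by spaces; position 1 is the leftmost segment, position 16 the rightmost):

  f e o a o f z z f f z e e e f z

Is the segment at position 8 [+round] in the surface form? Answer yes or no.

From /o/ at 3 rightward: 4 /a/ → [+round]; 5 /o/ is itself a trigger — this domain ends here.
From /o/ at 3 leftward: 2 /e/ → [+round]; 1 /f/ transparent; word edge.
From /o/ at 5 rightward: 6 /f/ transparent; 7 /z/ transparent; 8 /z/ transparent; 9 /f/ transparent; 10 /f/ transparent; 11 /z/ transparent; 12 /e/ → [+round]; 13 /e/ → [+round]; 14 /e/ → [+round]; 15 /f/ transparent; 16 /z/ transparent; word edge.
From /o/ at 5 leftward: 4 /a/ → [+round]; 3 /o/ is itself a trigger — this domain ends here.
[+round] positions on the surface: 2 3 4 5 12 13 14.

no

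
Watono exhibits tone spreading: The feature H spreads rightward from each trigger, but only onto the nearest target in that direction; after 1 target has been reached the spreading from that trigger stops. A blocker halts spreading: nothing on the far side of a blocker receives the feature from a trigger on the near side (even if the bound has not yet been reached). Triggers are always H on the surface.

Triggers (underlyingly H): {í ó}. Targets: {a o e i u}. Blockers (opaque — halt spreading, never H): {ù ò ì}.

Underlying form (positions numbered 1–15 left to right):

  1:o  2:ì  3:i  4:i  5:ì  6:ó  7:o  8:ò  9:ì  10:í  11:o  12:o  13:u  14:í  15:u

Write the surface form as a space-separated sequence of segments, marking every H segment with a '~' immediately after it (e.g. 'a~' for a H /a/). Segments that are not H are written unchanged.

From /ó/ at 6 rightward: 7 /o/ → H; bound reached.
From /í/ at 10 rightward: 11 /o/ → H; bound reached.
From /í/ at 14 rightward: 15 /u/ → H; bound reached.
Targets with no active source: positions 1 3 4 12 13 stay [-high tone].
H positions on the surface: 6 7 10 11 14 15.

o ì i i ì ó~ o~ ò ì í~ o~ o u í~ u~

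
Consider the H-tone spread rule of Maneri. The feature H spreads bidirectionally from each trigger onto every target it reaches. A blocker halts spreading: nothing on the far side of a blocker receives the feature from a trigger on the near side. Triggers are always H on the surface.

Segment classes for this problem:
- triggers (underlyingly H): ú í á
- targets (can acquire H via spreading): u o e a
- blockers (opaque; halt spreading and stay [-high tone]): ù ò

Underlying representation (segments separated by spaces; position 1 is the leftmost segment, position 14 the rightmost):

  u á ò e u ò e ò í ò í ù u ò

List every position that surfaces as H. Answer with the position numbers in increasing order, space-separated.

From /á/ at 2 rightward: 3 /ò/ blocks.
From /á/ at 2 leftward: 1 /u/ → H; word edge.
From /í/ at 9 rightward: 10 /ò/ blocks.
From /í/ at 9 leftward: 8 /ò/ blocks.
From /í/ at 11 rightward: 12 /ù/ blocks.
From /í/ at 11 leftward: 10 /ò/ blocks.
Targets with no active source: positions 4 5 7 13 stay [-high tone].

1 2 9 11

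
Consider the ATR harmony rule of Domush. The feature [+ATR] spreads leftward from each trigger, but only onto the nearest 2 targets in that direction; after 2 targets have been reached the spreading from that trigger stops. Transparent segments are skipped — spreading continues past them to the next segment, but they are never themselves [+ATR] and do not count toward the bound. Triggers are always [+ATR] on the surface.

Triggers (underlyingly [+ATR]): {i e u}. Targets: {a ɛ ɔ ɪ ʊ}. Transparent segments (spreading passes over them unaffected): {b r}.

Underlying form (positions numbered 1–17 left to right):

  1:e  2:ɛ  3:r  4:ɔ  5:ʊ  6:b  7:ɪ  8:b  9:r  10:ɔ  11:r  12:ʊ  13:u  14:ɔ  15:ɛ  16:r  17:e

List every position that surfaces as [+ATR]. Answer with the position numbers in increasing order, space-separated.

1 10 12 13 14 15 17

From /e/ at 1 leftward: word edge.
From /u/ at 13 leftward: 12 /ʊ/ → [+ATR]; 11 /r/ transparent; 10 /ɔ/ → [+ATR]; bound reached.
From /e/ at 17 leftward: 16 /r/ transparent; 15 /ɛ/ → [+ATR]; 14 /ɔ/ → [+ATR]; bound reached.
Targets with no active source: positions 2 4 5 7 stay [-ATR].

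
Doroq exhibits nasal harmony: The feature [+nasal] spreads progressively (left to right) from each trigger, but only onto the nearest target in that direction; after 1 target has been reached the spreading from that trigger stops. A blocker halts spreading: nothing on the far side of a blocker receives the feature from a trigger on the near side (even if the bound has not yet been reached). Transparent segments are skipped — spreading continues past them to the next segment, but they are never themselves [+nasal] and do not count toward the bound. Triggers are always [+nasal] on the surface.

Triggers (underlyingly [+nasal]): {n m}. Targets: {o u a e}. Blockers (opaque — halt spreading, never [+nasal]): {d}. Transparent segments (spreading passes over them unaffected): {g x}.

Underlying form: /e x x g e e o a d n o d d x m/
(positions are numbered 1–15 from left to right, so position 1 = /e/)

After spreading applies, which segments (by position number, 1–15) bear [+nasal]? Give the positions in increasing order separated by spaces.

10 11 15

From /n/ at 10 rightward: 11 /o/ → [+nasal]; bound reached.
From /m/ at 15 rightward: word edge.
Targets with no active source: positions 1 5 6 7 8 stay [-nasal].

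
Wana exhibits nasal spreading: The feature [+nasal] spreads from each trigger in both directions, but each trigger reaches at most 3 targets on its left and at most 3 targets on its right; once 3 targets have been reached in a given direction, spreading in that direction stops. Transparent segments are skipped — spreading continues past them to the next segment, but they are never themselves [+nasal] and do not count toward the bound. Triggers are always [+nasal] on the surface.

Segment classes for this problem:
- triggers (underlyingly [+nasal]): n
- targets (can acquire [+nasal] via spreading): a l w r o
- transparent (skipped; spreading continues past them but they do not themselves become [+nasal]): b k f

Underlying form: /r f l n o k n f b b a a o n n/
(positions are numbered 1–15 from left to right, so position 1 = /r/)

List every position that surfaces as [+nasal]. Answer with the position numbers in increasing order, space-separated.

1 3 4 5 7 11 12 13 14 15

From /n/ at 4 rightward: 5 /o/ → [+nasal]; 6 /k/ transparent; 7 /n/ is itself a trigger — this domain ends here.
From /n/ at 4 leftward: 3 /l/ → [+nasal]; 2 /f/ transparent; 1 /r/ → [+nasal]; word edge.
From /n/ at 7 rightward: 8 /f/ transparent; 9 /b/ transparent; 10 /b/ transparent; 11 /a/ → [+nasal]; 12 /a/ → [+nasal]; 13 /o/ → [+nasal]; bound reached.
From /n/ at 7 leftward: 6 /k/ transparent; 5 /o/ → [+nasal]; 4 /n/ is itself a trigger — this domain ends here.
From /n/ at 14 rightward: 15 /n/ is itself a trigger — this domain ends here.
From /n/ at 14 leftward: 13 /o/ → [+nasal]; 12 /a/ → [+nasal]; 11 /a/ → [+nasal]; bound reached.
From /n/ at 15 rightward: word edge.
From /n/ at 15 leftward: 14 /n/ is itself a trigger — this domain ends here.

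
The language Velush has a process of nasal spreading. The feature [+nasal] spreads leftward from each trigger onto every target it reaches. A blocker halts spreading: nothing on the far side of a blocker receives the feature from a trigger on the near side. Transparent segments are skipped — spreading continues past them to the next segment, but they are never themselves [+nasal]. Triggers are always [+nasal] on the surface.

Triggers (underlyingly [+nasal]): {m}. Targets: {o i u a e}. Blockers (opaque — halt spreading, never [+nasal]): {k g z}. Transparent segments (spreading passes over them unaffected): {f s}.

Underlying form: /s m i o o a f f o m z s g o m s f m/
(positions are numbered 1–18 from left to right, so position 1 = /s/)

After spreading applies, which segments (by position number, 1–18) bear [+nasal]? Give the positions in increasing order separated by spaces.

From /m/ at 2 leftward: 1 /s/ transparent; word edge.
From /m/ at 10 leftward: 9 /o/ → [+nasal]; 8 /f/ transparent; 7 /f/ transparent; 6 /a/ → [+nasal]; 5 /o/ → [+nasal]; 4 /o/ → [+nasal]; 3 /i/ → [+nasal]; 2 /m/ is itself a trigger — this domain ends here.
From /m/ at 15 leftward: 14 /o/ → [+nasal]; 13 /g/ blocks.
From /m/ at 18 leftward: 17 /f/ transparent; 16 /s/ transparent; 15 /m/ is itself a trigger — this domain ends here.

2 3 4 5 6 9 10 14 15 18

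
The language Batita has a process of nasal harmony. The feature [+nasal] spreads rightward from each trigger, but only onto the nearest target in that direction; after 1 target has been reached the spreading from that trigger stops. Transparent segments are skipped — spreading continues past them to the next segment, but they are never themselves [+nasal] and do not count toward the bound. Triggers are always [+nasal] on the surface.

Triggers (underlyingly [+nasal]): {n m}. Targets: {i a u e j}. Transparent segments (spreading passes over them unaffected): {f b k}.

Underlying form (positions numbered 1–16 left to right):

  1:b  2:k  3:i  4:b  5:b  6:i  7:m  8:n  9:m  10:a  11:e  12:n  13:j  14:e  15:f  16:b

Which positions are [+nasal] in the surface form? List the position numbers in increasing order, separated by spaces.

From /m/ at 7 rightward: 8 /n/ is itself a trigger — this domain ends here.
From /n/ at 8 rightward: 9 /m/ is itself a trigger — this domain ends here.
From /m/ at 9 rightward: 10 /a/ → [+nasal]; bound reached.
From /n/ at 12 rightward: 13 /j/ → [+nasal]; bound reached.
Targets with no active source: positions 3 6 11 14 stay [-nasal].

7 8 9 10 12 13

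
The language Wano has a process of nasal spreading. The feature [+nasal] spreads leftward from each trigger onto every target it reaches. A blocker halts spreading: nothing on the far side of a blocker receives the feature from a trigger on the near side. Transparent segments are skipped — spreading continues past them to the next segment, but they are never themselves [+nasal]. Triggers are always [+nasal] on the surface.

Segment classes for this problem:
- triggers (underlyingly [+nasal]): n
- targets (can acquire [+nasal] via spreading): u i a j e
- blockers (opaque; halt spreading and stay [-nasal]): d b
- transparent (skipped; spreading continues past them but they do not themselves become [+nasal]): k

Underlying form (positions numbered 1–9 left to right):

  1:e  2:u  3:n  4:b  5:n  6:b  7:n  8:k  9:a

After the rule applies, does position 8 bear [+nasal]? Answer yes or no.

no

From /n/ at 3 leftward: 2 /u/ → [+nasal]; 1 /e/ → [+nasal]; word edge.
From /n/ at 5 leftward: 4 /b/ blocks.
From /n/ at 7 leftward: 6 /b/ blocks.
Target with no active source: position 9 stays [-nasal].
[+nasal] positions on the surface: 1 2 3 5 7.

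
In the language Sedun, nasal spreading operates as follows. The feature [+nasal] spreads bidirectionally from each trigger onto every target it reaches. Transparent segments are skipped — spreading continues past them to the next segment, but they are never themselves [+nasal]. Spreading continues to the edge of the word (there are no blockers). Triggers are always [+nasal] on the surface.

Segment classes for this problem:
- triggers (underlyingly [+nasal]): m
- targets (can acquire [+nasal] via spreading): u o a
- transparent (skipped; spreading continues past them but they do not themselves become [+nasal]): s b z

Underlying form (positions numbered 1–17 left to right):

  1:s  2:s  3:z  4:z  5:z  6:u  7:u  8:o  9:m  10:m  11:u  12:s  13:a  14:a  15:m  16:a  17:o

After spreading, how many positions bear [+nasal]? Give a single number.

11

From /m/ at 9 rightward: 10 /m/ is itself a trigger — this domain ends here.
From /m/ at 9 leftward: 8 /o/ → [+nasal]; 7 /u/ → [+nasal]; 6 /u/ → [+nasal]; 5 /z/ transparent; 4 /z/ transparent; 3 /z/ transparent; 2 /s/ transparent; 1 /s/ transparent; word edge.
From /m/ at 10 rightward: 11 /u/ → [+nasal]; 12 /s/ transparent; 13 /a/ → [+nasal]; 14 /a/ → [+nasal]; 15 /m/ is itself a trigger — this domain ends here.
From /m/ at 10 leftward: 9 /m/ is itself a trigger — this domain ends here.
From /m/ at 15 rightward: 16 /a/ → [+nasal]; 17 /o/ → [+nasal]; word edge.
From /m/ at 15 leftward: 14 /a/ → [+nasal]; 13 /a/ → [+nasal]; 12 /s/ transparent; 11 /u/ → [+nasal]; 10 /m/ is itself a trigger — this domain ends here.
[+nasal] positions on the surface: 6 7 8 9 10 11 13 14 15 16 17.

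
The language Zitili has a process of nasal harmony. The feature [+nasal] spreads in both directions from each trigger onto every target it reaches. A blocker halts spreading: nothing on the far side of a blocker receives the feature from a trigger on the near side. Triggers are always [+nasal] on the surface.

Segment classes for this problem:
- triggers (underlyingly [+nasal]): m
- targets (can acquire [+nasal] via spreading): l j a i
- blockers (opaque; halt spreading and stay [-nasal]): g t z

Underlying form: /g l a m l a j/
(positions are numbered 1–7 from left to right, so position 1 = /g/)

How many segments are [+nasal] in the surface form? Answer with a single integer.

6

From /m/ at 4 rightward: 5 /l/ → [+nasal]; 6 /a/ → [+nasal]; 7 /j/ → [+nasal]; word edge.
From /m/ at 4 leftward: 3 /a/ → [+nasal]; 2 /l/ → [+nasal]; 1 /g/ blocks.
[+nasal] positions on the surface: 2 3 4 5 6 7.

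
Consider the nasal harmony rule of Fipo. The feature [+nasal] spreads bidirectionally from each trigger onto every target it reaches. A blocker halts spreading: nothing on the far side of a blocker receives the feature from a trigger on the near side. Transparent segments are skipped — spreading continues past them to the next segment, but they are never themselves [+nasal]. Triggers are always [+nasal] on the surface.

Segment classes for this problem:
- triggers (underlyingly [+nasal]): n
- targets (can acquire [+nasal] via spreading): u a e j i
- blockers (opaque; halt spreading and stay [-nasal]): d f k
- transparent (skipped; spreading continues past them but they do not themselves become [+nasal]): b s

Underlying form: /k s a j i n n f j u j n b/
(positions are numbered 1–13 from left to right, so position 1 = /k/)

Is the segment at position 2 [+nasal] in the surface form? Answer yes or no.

From /n/ at 6 rightward: 7 /n/ is itself a trigger — this domain ends here.
From /n/ at 6 leftward: 5 /i/ → [+nasal]; 4 /j/ → [+nasal]; 3 /a/ → [+nasal]; 2 /s/ transparent; 1 /k/ blocks.
From /n/ at 7 rightward: 8 /f/ blocks.
From /n/ at 7 leftward: 6 /n/ is itself a trigger — this domain ends here.
From /n/ at 12 rightward: 13 /b/ transparent; word edge.
From /n/ at 12 leftward: 11 /j/ → [+nasal]; 10 /u/ → [+nasal]; 9 /j/ → [+nasal]; 8 /f/ blocks.
[+nasal] positions on the surface: 3 4 5 6 7 9 10 11 12.

no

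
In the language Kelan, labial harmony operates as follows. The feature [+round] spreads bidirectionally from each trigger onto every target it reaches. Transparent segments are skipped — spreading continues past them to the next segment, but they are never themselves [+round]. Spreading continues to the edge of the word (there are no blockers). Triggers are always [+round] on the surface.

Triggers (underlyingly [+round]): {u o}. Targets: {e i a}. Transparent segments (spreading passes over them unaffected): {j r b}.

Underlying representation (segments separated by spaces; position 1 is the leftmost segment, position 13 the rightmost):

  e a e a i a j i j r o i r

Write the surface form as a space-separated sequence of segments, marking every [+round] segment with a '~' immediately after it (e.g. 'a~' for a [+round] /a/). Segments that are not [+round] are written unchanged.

From /o/ at 11 rightward: 12 /i/ → [+round]; 13 /r/ transparent; word edge.
From /o/ at 11 leftward: 10 /r/ transparent; 9 /j/ transparent; 8 /i/ → [+round]; 7 /j/ transparent; 6 /a/ → [+round]; 5 /i/ → [+round]; 4 /a/ → [+round]; 3 /e/ → [+round]; 2 /a/ → [+round]; 1 /e/ → [+round]; word edge.
[+round] positions on the surface: 1 2 3 4 5 6 8 11 12.

e~ a~ e~ a~ i~ a~ j i~ j r o~ i~ r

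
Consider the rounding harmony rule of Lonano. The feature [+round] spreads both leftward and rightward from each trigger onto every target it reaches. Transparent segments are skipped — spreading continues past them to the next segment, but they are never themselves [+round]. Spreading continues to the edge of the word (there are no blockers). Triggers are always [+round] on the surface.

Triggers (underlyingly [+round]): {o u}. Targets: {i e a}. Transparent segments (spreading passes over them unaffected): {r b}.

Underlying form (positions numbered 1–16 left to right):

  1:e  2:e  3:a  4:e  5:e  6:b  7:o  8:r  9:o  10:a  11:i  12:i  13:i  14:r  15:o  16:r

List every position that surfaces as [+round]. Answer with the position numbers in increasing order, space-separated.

From /o/ at 7 rightward: 8 /r/ transparent; 9 /o/ is itself a trigger — this domain ends here.
From /o/ at 7 leftward: 6 /b/ transparent; 5 /e/ → [+round]; 4 /e/ → [+round]; 3 /a/ → [+round]; 2 /e/ → [+round]; 1 /e/ → [+round]; word edge.
From /o/ at 9 rightward: 10 /a/ → [+round]; 11 /i/ → [+round]; 12 /i/ → [+round]; 13 /i/ → [+round]; 14 /r/ transparent; 15 /o/ is itself a trigger — this domain ends here.
From /o/ at 9 leftward: 8 /r/ transparent; 7 /o/ is itself a trigger — this domain ends here.
From /o/ at 15 rightward: 16 /r/ transparent; word edge.
From /o/ at 15 leftward: 14 /r/ transparent; 13 /i/ → [+round]; 12 /i/ → [+round]; 11 /i/ → [+round]; 10 /a/ → [+round]; 9 /o/ is itself a trigger — this domain ends here.

1 2 3 4 5 7 9 10 11 12 13 15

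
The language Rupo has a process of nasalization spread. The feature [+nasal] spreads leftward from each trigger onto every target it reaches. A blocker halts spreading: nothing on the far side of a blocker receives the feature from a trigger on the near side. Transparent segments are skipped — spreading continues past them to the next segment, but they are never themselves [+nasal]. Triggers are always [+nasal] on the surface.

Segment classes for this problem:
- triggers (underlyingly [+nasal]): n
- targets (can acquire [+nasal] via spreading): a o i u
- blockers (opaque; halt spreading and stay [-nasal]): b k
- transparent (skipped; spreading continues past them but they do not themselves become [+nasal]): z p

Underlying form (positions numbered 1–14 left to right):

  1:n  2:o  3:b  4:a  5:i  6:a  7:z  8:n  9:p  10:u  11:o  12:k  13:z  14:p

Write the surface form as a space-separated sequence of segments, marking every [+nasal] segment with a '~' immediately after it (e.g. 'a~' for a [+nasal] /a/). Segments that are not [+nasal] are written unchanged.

From /n/ at 1 leftward: word edge.
From /n/ at 8 leftward: 7 /z/ transparent; 6 /a/ → [+nasal]; 5 /i/ → [+nasal]; 4 /a/ → [+nasal]; 3 /b/ blocks.
Targets with no active source: positions 2 10 11 stay [-nasal].
[+nasal] positions on the surface: 1 4 5 6 8.

n~ o b a~ i~ a~ z n~ p u o k z p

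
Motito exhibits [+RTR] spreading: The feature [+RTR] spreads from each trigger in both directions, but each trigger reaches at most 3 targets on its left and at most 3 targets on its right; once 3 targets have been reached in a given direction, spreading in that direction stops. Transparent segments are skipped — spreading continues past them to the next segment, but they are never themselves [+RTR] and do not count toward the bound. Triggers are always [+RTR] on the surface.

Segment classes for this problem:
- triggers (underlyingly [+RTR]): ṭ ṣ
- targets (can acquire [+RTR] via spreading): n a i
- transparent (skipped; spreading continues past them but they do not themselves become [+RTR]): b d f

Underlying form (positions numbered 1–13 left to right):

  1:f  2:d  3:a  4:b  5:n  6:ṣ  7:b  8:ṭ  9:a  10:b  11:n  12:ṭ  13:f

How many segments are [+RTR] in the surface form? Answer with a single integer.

From /ṣ/ at 6 rightward: 7 /b/ transparent; 8 /ṭ/ is itself a trigger — this domain ends here.
From /ṣ/ at 6 leftward: 5 /n/ → [+RTR]; 4 /b/ transparent; 3 /a/ → [+RTR]; 2 /d/ transparent; 1 /f/ transparent; word edge.
From /ṭ/ at 8 rightward: 9 /a/ → [+RTR]; 10 /b/ transparent; 11 /n/ → [+RTR]; 12 /ṭ/ is itself a trigger — this domain ends here.
From /ṭ/ at 8 leftward: 7 /b/ transparent; 6 /ṣ/ is itself a trigger — this domain ends here.
From /ṭ/ at 12 rightward: 13 /f/ transparent; word edge.
From /ṭ/ at 12 leftward: 11 /n/ → [+RTR]; 10 /b/ transparent; 9 /a/ → [+RTR]; 8 /ṭ/ is itself a trigger — this domain ends here.
[+RTR] positions on the surface: 3 5 6 8 9 11 12.

7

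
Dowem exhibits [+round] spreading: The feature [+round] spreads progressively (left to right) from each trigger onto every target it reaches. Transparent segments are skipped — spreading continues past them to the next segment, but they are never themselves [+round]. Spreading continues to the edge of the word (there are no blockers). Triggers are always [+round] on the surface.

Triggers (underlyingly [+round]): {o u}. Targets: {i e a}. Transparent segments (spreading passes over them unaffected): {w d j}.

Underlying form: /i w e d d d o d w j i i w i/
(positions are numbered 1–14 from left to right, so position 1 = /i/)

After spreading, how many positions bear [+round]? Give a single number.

4

From /o/ at 7 rightward: 8 /d/ transparent; 9 /w/ transparent; 10 /j/ transparent; 11 /i/ → [+round]; 12 /i/ → [+round]; 13 /w/ transparent; 14 /i/ → [+round]; word edge.
Targets with no active source: positions 1 3 stay [-round].
[+round] positions on the surface: 7 11 12 14.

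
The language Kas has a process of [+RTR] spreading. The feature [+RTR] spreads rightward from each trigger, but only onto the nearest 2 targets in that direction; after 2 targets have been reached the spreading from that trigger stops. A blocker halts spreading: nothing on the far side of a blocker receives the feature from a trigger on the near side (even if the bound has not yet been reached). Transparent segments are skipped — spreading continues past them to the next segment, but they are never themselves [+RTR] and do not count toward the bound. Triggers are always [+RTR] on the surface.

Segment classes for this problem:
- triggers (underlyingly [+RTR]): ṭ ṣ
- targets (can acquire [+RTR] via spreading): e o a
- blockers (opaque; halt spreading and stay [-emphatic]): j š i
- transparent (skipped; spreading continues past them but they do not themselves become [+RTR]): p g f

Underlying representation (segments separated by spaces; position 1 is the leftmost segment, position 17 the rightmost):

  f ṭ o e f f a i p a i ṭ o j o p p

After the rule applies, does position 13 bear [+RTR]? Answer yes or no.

From /ṭ/ at 2 rightward: 3 /o/ → [+RTR]; 4 /e/ → [+RTR]; bound reached.
From /ṭ/ at 12 rightward: 13 /o/ → [+RTR]; 14 /j/ blocks.
Targets with no active source: positions 7 10 15 stay [-emphatic].
[+RTR] positions on the surface: 2 3 4 12 13.

yes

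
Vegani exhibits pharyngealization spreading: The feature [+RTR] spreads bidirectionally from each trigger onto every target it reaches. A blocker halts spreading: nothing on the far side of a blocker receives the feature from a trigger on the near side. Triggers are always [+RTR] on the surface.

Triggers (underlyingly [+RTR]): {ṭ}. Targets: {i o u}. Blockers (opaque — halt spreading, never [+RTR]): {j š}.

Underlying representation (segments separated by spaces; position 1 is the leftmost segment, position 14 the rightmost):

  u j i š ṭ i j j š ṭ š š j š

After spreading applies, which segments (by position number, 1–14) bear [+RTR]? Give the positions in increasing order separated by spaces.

5 6 10

From /ṭ/ at 5 rightward: 6 /i/ → [+RTR]; 7 /j/ blocks.
From /ṭ/ at 5 leftward: 4 /š/ blocks.
From /ṭ/ at 10 rightward: 11 /š/ blocks.
From /ṭ/ at 10 leftward: 9 /š/ blocks.
Targets with no active source: positions 1 3 stay [-emphatic].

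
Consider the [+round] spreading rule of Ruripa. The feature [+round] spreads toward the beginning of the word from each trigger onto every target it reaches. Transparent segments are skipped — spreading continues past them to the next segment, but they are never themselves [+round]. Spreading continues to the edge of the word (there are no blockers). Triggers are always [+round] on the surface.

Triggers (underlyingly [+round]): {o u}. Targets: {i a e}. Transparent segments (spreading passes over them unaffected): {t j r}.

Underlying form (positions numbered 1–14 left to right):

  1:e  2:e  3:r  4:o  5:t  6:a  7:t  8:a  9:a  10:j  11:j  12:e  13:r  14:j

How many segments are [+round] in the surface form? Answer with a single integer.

3

From /o/ at 4 leftward: 3 /r/ transparent; 2 /e/ → [+round]; 1 /e/ → [+round]; word edge.
Targets with no active source: positions 6 8 9 12 stay [-round].
[+round] positions on the surface: 1 2 4.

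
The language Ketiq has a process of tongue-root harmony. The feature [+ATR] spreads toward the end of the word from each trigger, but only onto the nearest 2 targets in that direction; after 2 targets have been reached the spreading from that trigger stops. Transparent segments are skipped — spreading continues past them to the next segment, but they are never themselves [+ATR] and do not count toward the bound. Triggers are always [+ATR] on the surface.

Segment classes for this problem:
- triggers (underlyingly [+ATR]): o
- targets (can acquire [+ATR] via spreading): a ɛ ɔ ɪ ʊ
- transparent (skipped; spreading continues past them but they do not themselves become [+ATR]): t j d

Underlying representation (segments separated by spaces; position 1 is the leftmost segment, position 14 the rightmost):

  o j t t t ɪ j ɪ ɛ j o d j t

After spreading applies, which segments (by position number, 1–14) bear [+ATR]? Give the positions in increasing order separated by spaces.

From /o/ at 1 rightward: 2 /j/ transparent; 3 /t/ transparent; 4 /t/ transparent; 5 /t/ transparent; 6 /ɪ/ → [+ATR]; 7 /j/ transparent; 8 /ɪ/ → [+ATR]; bound reached.
From /o/ at 11 rightward: 12 /d/ transparent; 13 /j/ transparent; 14 /t/ transparent; word edge.
Target with no active source: position 9 stays [-ATR].

1 6 8 11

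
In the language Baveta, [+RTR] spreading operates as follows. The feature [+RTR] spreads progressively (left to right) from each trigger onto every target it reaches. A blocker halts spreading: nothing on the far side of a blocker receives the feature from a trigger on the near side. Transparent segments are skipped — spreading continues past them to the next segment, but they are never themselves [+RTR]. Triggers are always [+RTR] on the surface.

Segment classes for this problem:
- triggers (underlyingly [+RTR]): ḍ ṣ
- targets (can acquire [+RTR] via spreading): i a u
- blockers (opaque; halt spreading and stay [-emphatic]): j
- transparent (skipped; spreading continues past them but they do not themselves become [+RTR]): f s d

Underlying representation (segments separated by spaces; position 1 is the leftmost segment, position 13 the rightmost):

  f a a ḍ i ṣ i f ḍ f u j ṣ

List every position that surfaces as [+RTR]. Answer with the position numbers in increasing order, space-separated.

4 5 6 7 9 11 13

From /ḍ/ at 4 rightward: 5 /i/ → [+RTR]; 6 /ṣ/ is itself a trigger — this domain ends here.
From /ṣ/ at 6 rightward: 7 /i/ → [+RTR]; 8 /f/ transparent; 9 /ḍ/ is itself a trigger — this domain ends here.
From /ḍ/ at 9 rightward: 10 /f/ transparent; 11 /u/ → [+RTR]; 12 /j/ blocks.
From /ṣ/ at 13 rightward: word edge.
Targets with no active source: positions 2 3 stay [-emphatic].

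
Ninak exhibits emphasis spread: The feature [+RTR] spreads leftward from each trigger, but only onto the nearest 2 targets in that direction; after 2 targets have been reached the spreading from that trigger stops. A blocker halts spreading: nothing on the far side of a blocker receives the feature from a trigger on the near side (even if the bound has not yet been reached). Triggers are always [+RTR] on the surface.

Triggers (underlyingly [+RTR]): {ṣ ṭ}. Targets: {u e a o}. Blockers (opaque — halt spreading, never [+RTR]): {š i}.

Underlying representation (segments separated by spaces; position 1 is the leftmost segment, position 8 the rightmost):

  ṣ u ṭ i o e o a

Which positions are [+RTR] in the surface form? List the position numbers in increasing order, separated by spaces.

1 2 3

From /ṣ/ at 1 leftward: word edge.
From /ṭ/ at 3 leftward: 2 /u/ → [+RTR]; 1 /ṣ/ is itself a trigger — this domain ends here.
Targets with no active source: positions 5 6 7 8 stay [-emphatic].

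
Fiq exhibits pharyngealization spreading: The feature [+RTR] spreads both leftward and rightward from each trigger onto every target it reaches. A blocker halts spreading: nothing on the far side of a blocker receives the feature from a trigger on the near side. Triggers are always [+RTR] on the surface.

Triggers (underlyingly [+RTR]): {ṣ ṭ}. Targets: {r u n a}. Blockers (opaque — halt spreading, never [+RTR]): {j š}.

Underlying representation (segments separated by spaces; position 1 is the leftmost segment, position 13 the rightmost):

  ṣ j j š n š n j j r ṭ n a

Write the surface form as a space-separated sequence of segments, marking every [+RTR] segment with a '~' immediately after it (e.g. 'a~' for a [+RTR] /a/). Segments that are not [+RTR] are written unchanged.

ṣ~ j j š n š n j j r~ ṭ~ n~ a~

From /ṣ/ at 1 rightward: 2 /j/ blocks.
From /ṣ/ at 1 leftward: word edge.
From /ṭ/ at 11 rightward: 12 /n/ → [+RTR]; 13 /a/ → [+RTR]; word edge.
From /ṭ/ at 11 leftward: 10 /r/ → [+RTR]; 9 /j/ blocks.
Targets with no active source: positions 5 7 stay [-emphatic].
[+RTR] positions on the surface: 1 10 11 12 13.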